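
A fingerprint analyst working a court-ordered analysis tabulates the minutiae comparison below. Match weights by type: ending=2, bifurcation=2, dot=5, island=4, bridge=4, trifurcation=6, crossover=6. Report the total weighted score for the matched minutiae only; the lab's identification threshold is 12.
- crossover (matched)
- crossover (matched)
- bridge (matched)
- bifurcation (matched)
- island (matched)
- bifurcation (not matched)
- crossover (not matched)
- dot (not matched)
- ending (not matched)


Weighted minutiae match score:
  crossover: matched, +6 (running total 6)
  crossover: matched, +6 (running total 12)
  bridge: matched, +4 (running total 16)
  bifurcation: matched, +2 (running total 18)
  island: matched, +4 (running total 22)
  bifurcation: not matched, +0
  crossover: not matched, +0
  dot: not matched, +0
  ending: not matched, +0
Total score = 22
Threshold = 12; verdict = identification

22


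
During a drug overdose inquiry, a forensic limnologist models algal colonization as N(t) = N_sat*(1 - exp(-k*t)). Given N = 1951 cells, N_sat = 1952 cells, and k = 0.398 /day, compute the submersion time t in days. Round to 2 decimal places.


PMSI from diatom colonization curve:
N / N_sat = 1951 / 1952 = 0.999488
1 - N/N_sat = 0.000512
ln(1 - N/N_sat) = -7.577186
t = -ln(1 - N/N_sat) / k = -(-7.577186) / 0.398 = 19.04 days

19.04


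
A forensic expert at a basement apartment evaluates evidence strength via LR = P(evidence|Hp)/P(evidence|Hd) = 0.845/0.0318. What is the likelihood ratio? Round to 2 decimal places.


Likelihood ratio calculation:
LR = P(E|Hp) / P(E|Hd)
LR = 0.845 / 0.0318
LR = 26.57

26.57


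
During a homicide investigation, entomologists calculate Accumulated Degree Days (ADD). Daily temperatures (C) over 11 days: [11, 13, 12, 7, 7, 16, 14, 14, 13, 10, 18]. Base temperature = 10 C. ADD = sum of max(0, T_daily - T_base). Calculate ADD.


Computing ADD day by day:
Day 1: max(0, 11 - 10) = 1
Day 2: max(0, 13 - 10) = 3
Day 3: max(0, 12 - 10) = 2
Day 4: max(0, 7 - 10) = 0
Day 5: max(0, 7 - 10) = 0
Day 6: max(0, 16 - 10) = 6
Day 7: max(0, 14 - 10) = 4
Day 8: max(0, 14 - 10) = 4
Day 9: max(0, 13 - 10) = 3
Day 10: max(0, 10 - 10) = 0
Day 11: max(0, 18 - 10) = 8
Total ADD = 31

31


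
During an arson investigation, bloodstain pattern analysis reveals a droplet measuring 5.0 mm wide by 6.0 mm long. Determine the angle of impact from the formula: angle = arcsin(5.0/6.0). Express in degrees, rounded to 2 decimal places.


Blood spatter impact angle calculation:
width / length = 5.0 / 6.0 = 0.833333
angle = arcsin(0.833333)
angle = 56.44 degrees

56.44


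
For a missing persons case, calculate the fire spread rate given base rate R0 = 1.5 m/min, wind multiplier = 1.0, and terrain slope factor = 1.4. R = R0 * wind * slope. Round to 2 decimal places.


Fire spread rate calculation:
R = R0 * wind_factor * slope_factor
= 1.5 * 1.0 * 1.4
= 1.5 * 1.4
= 2.10 m/min

2.10


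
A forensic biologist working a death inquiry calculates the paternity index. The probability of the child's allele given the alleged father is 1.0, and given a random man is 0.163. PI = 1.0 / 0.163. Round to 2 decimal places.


Paternity Index calculation:
PI = P(allele|father) / P(allele|random)
PI = 1.0 / 0.163
PI = 6.13

6.13


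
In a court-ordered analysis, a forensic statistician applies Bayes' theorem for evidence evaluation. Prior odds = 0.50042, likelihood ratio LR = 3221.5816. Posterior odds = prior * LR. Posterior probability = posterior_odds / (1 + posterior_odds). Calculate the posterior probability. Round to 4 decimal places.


Bayesian evidence evaluation:
Posterior odds = prior_odds * LR = 0.50042 * 3221.5816 = 1612.144
Posterior probability = posterior_odds / (1 + posterior_odds)
= 1612.144 / (1 + 1612.144)
= 1612.144 / 1613.144
= 0.9994

0.9994


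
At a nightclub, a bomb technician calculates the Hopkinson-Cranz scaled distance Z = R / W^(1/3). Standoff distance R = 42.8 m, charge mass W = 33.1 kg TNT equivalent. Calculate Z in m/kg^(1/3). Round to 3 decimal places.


Scaled distance calculation:
W^(1/3) = 33.1^(1/3) = 3.210771
Z = R / W^(1/3) = 42.8 / 3.210771
Z = 13.330 m/kg^(1/3)

13.330


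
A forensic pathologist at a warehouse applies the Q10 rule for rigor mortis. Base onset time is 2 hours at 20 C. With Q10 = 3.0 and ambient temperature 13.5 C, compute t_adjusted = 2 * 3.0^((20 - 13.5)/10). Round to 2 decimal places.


Rigor mortis time adjustment:
Exponent = (T_ref - T_actual) / 10 = (20 - 13.5) / 10 = 0.65
Q10 factor = 3.0^0.65 = 2.04234
t_adjusted = 2 * 2.04234 = 4.08 hours

4.08


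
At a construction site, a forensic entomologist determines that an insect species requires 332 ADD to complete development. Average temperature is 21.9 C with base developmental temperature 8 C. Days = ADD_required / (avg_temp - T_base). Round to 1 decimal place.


Insect development time:
Effective temperature = avg_temp - T_base = 21.9 - 8 = 13.9 C
Days = ADD / effective_temp = 332 / 13.9 = 23.9 days

23.9


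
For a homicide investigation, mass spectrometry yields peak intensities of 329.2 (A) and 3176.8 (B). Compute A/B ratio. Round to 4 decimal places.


Spectral peak ratio:
Peak A = 329.2 counts
Peak B = 3176.8 counts
Ratio = 329.2 / 3176.8 = 0.1036

0.1036


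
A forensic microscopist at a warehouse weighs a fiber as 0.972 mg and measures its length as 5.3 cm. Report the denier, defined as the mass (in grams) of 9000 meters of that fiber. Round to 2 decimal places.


Denier calculation:
Mass in grams = 0.972 mg / 1000 = 0.000972 g
Length in meters = 5.3 cm / 100 = 0.053 m
Linear density = mass / length = 0.000972 / 0.053 = 0.01833962 g/m
Denier = (g/m) * 9000 = 0.01833962 * 9000 = 165.06

165.06


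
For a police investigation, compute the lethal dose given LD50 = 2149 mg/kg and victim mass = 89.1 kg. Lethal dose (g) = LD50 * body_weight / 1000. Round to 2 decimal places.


Lethal dose calculation:
Lethal dose = LD50 * body_weight / 1000
= 2149 * 89.1 / 1000
= 191475.9 / 1000
= 191.48 g

191.48


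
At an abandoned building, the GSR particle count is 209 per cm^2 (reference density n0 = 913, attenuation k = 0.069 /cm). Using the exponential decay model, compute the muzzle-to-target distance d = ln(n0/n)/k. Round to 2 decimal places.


GSR distance calculation:
n0/n = 913 / 209 = 4.368421
ln(n0/n) = 1.474402
d = 1.474402 / 0.069 = 21.37 cm

21.37


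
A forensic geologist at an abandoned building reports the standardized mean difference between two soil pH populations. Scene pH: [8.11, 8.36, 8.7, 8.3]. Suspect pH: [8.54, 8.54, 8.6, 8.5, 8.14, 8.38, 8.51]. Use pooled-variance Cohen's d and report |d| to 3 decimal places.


Pooled-variance Cohen's d for soil pH comparison:
Scene mean = 33.47 / 4 = 8.3675
Suspect mean = 59.21 / 7 = 8.458571
Scene sample variance s_s^2 = 0.060492
Suspect sample variance s_c^2 = 0.024214
Pooled variance = ((n_s-1)*s_s^2 + (n_c-1)*s_c^2) / (n_s + n_c - 2) = 0.036307
Pooled SD = sqrt(0.036307) = 0.190544
Mean difference = -0.091071
|d| = |-0.091071| / 0.190544 = 0.478

0.478


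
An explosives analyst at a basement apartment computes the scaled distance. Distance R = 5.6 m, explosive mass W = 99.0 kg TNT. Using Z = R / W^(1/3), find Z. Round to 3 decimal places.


Scaled distance calculation:
W^(1/3) = 99.0^(1/3) = 4.626065
Z = R / W^(1/3) = 5.6 / 4.626065
Z = 1.211 m/kg^(1/3)

1.211


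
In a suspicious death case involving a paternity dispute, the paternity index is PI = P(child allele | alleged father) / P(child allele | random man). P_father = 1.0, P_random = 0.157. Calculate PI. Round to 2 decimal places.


Paternity Index calculation:
PI = P(allele|father) / P(allele|random)
PI = 1.0 / 0.157
PI = 6.37

6.37


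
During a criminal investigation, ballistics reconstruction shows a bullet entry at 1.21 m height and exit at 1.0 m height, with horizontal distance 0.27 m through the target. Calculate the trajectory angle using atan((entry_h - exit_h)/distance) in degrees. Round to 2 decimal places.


Bullet trajectory angle:
Height difference = 1.21 - 1.0 = 0.21 m
angle = atan(0.21 / 0.27)
angle = atan(0.777778)
angle = 37.87 degrees

37.87


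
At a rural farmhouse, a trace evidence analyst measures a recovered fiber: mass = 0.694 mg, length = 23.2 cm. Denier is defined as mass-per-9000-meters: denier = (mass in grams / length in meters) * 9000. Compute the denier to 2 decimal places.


Denier calculation:
Mass in grams = 0.694 mg / 1000 = 0.000694 g
Length in meters = 23.2 cm / 100 = 0.232 m
Linear density = mass / length = 0.000694 / 0.232 = 0.00299138 g/m
Denier = (g/m) * 9000 = 0.00299138 * 9000 = 26.92

26.92


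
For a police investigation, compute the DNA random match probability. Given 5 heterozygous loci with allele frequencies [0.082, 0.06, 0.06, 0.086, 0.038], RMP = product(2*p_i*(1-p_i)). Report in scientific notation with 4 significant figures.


Computing RMP for 5 loci:
Locus 1: 2 * 0.082 * 0.918 = 0.150552
Locus 2: 2 * 0.06 * 0.94 = 0.1128
Locus 3: 2 * 0.06 * 0.94 = 0.1128
Locus 4: 2 * 0.086 * 0.914 = 0.157208
Locus 5: 2 * 0.038 * 0.962 = 0.073112
RMP = 2.202e-05

2.202e-05


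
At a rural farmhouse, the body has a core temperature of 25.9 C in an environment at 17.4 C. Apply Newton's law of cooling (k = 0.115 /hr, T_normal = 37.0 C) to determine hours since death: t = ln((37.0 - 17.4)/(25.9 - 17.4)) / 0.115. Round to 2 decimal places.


Using Newton's law of cooling:
t = ln((T_normal - T_ambient) / (T_body - T_ambient)) / k
T_normal - T_ambient = 19.6
T_body - T_ambient = 8.5
Ratio = 2.305882
ln(ratio) = 0.835463
t = 0.835463 / 0.115 = 7.26 hours

7.26


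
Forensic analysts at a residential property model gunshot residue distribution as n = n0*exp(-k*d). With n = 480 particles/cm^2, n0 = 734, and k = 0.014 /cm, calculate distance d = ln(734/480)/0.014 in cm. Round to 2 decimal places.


GSR distance calculation:
n0/n = 734 / 480 = 1.529167
ln(n0/n) = 0.424723
d = 0.424723 / 0.014 = 30.34 cm

30.34


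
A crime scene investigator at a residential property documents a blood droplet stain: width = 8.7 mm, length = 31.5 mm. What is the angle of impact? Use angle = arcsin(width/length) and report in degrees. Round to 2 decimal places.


Blood spatter impact angle calculation:
width / length = 8.7 / 31.5 = 0.27619
angle = arcsin(0.27619)
angle = 16.03 degrees

16.03


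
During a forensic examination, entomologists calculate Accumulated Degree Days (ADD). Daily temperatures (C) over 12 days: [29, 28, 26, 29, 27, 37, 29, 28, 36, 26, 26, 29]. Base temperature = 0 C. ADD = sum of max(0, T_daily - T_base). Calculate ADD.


Computing ADD day by day:
Day 1: max(0, 29 - 0) = 29
Day 2: max(0, 28 - 0) = 28
Day 3: max(0, 26 - 0) = 26
Day 4: max(0, 29 - 0) = 29
Day 5: max(0, 27 - 0) = 27
Day 6: max(0, 37 - 0) = 37
Day 7: max(0, 29 - 0) = 29
Day 8: max(0, 28 - 0) = 28
Day 9: max(0, 36 - 0) = 36
Day 10: max(0, 26 - 0) = 26
Day 11: max(0, 26 - 0) = 26
Day 12: max(0, 29 - 0) = 29
Total ADD = 350

350


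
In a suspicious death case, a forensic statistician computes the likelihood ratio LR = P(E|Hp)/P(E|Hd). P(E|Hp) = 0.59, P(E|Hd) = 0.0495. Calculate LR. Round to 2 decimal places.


Likelihood ratio calculation:
LR = P(E|Hp) / P(E|Hd)
LR = 0.59 / 0.0495
LR = 11.92

11.92


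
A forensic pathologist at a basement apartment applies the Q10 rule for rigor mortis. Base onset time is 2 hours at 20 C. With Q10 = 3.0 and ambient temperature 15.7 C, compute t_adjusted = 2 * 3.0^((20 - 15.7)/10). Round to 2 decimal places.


Rigor mortis time adjustment:
Exponent = (T_ref - T_actual) / 10 = (20 - 15.7) / 10 = 0.43
Q10 factor = 3.0^0.43 = 1.60384
t_adjusted = 2 * 1.60384 = 3.21 hours

3.21


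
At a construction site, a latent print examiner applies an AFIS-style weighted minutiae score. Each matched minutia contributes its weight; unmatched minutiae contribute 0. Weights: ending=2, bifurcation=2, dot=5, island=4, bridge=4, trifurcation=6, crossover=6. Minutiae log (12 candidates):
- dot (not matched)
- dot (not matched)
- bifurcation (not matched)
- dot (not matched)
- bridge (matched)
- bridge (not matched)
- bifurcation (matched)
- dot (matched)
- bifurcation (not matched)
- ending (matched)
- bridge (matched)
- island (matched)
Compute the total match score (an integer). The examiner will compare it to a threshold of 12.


Weighted minutiae match score:
  dot: not matched, +0
  dot: not matched, +0
  bifurcation: not matched, +0
  dot: not matched, +0
  bridge: matched, +4 (running total 4)
  bridge: not matched, +0
  bifurcation: matched, +2 (running total 6)
  dot: matched, +5 (running total 11)
  bifurcation: not matched, +0
  ending: matched, +2 (running total 13)
  bridge: matched, +4 (running total 17)
  island: matched, +4 (running total 21)
Total score = 21
Threshold = 12; verdict = identification

21


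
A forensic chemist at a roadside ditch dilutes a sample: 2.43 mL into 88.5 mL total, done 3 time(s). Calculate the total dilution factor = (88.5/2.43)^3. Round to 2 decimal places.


Dilution factor calculation:
Single dilution = V_total / V_sample = 88.5 / 2.43 ≈ 36.419753
Number of dilutions = 3
Total DF = (88.5 / 2.43)^3 (full precision, rounded at the end) = 48307.10

48307.10


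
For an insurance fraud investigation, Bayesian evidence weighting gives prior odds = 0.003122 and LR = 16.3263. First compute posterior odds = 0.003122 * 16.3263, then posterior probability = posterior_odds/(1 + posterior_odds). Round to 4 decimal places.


Bayesian evidence evaluation:
Posterior odds = prior_odds * LR = 0.003122 * 16.3263 = 0.05097071
Posterior probability = posterior_odds / (1 + posterior_odds)
= 0.05097071 / (1 + 0.05097071)
= 0.05097071 / 1.05097071
= 0.0485

0.0485


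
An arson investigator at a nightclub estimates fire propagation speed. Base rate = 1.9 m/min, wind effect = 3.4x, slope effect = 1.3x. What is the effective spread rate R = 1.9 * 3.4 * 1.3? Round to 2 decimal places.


Fire spread rate calculation:
R = R0 * wind_factor * slope_factor
= 1.9 * 3.4 * 1.3
= 6.46 * 1.3
= 8.40 m/min

8.40


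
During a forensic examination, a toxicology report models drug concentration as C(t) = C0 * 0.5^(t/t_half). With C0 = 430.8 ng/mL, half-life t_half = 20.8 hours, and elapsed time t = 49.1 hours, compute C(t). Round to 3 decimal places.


Drug concentration decay:
Number of half-lives = t / t_half = 49.1 / 20.8 = 2.360577
Decay factor = 0.5^2.360577 = 0.19471325
C(t) = 430.8 * 0.19471325 = 83.882 ng/mL

83.882


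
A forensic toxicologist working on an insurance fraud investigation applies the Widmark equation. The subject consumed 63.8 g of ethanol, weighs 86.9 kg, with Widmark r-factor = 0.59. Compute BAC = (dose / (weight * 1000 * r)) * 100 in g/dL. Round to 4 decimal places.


Applying the Widmark formula:
BAC = (dose_g / (body_wt * 1000 * r)) * 100
Denominator = 86.9 * 1000 * 0.59 = 51271
BAC = (63.8 / 51271) * 100
BAC = 0.1244 g/dL

0.1244


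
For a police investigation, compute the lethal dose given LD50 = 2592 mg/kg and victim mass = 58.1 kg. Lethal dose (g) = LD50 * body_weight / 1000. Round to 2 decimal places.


Lethal dose calculation:
Lethal dose = LD50 * body_weight / 1000
= 2592 * 58.1 / 1000
= 150595.2 / 1000
= 150.60 g

150.60


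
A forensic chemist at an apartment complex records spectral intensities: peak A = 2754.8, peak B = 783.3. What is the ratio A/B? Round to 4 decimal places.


Spectral peak ratio:
Peak A = 2754.8 counts
Peak B = 783.3 counts
Ratio = 2754.8 / 783.3 = 3.5169

3.5169


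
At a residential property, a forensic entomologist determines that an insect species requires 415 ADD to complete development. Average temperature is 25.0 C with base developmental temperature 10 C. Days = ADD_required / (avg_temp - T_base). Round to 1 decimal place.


Insect development time:
Effective temperature = avg_temp - T_base = 25.0 - 10 = 15.0 C
Days = ADD / effective_temp = 415 / 15.0 = 27.7 days

27.7


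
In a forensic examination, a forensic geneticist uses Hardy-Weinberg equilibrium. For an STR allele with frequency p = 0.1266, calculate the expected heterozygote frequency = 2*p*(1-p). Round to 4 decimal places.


Hardy-Weinberg heterozygote frequency:
q = 1 - p = 1 - 0.1266 = 0.8734
2pq = 2 * 0.1266 * 0.8734 = 0.2211

0.2211


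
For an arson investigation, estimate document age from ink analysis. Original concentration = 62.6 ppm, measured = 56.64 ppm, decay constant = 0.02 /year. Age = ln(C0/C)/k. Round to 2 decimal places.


Document age estimation:
C0/C = 62.6 / 56.64 = 1.105226
ln(C0/C) = 0.10005
t = 0.10005 / 0.02 = 5.00 years

5.00


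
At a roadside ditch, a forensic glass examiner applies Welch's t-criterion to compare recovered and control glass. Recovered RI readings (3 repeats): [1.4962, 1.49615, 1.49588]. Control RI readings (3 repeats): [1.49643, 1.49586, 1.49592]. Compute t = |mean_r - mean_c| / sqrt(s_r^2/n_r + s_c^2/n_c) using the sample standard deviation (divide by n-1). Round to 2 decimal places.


Welch's t-criterion for glass RI comparison:
Recovered mean = sum / n_r = 4.48823 / 3 = 1.4960767
Control mean = sum / n_c = 4.48821 / 3 = 1.49607
Recovered sample variance s_r^2 = 2.96333e-08
Control sample variance s_c^2 = 9.81e-08
Welch SE (unpooled) = sqrt(s_r^2/n_r + s_c^2/n_c) = sqrt(9.87778e-09 + 3.27e-08) = sqrt(4.25778e-08) = 0.000206344
|mean_r - mean_c| = 6.66667e-06
t = 6.66667e-06 / 0.000206344 = 0.03

0.03


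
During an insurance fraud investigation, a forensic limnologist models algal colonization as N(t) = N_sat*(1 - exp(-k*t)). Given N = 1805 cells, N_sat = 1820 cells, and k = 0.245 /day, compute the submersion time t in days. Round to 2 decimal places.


PMSI from diatom colonization curve:
N / N_sat = 1805 / 1820 = 0.991758
1 - N/N_sat = 0.008242
ln(1 - N/N_sat) = -4.798512
t = -ln(1 - N/N_sat) / k = -(-4.798512) / 0.245 = 19.59 days

19.59


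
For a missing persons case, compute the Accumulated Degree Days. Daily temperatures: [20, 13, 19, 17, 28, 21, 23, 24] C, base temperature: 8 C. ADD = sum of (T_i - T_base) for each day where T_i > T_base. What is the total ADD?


Computing ADD day by day:
Day 1: max(0, 20 - 8) = 12
Day 2: max(0, 13 - 8) = 5
Day 3: max(0, 19 - 8) = 11
Day 4: max(0, 17 - 8) = 9
Day 5: max(0, 28 - 8) = 20
Day 6: max(0, 21 - 8) = 13
Day 7: max(0, 23 - 8) = 15
Day 8: max(0, 24 - 8) = 16
Total ADD = 101

101


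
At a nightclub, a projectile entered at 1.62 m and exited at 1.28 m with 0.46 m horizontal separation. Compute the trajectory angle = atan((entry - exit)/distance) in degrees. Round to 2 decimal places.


Bullet trajectory angle:
Height difference = 1.62 - 1.28 = 0.34 m
angle = atan(0.34 / 0.46)
angle = atan(0.73913)
angle = 36.47 degrees

36.47


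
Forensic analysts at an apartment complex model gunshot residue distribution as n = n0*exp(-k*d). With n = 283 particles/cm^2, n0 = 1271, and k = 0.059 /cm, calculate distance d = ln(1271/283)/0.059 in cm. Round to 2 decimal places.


GSR distance calculation:
n0/n = 1271 / 283 = 4.491166
ln(n0/n) = 1.502112
d = 1.502112 / 0.059 = 25.46 cm

25.46


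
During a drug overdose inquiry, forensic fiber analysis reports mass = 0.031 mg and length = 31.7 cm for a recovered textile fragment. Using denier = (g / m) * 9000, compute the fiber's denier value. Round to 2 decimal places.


Denier calculation:
Mass in grams = 0.031 mg / 1000 = 0.000031 g
Length in meters = 31.7 cm / 100 = 0.317 m
Linear density = mass / length = 0.000031 / 0.317 = 0.00009779 g/m
Denier = (g/m) * 9000 = 0.00009779 * 9000 = 0.88

0.88


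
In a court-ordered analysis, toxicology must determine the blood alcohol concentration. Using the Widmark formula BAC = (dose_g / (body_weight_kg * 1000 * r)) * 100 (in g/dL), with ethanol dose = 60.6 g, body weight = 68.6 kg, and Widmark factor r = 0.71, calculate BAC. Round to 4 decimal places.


Applying the Widmark formula:
BAC = (dose_g / (body_wt * 1000 * r)) * 100
Denominator = 68.6 * 1000 * 0.71 = 48706
BAC = (60.6 / 48706) * 100
BAC = 0.1244 g/dL

0.1244


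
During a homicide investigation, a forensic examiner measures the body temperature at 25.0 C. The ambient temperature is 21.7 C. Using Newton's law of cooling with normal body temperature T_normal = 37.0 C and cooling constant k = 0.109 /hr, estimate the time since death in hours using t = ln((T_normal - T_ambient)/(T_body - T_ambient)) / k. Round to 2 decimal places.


Using Newton's law of cooling:
t = ln((T_normal - T_ambient) / (T_body - T_ambient)) / k
T_normal - T_ambient = 15.3
T_body - T_ambient = 3.3
Ratio = 4.636364
ln(ratio) = 1.53393
t = 1.53393 / 0.109 = 14.07 hours

14.07


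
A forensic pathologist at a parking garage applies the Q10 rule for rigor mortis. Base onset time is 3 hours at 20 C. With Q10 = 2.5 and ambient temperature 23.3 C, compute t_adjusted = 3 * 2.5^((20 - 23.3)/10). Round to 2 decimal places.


Rigor mortis time adjustment:
Exponent = (T_ref - T_actual) / 10 = (20 - 23.3) / 10 = -0.33
Q10 factor = 2.5^-0.33 = 0.73906
t_adjusted = 3 * 0.73906 = 2.22 hours

2.22


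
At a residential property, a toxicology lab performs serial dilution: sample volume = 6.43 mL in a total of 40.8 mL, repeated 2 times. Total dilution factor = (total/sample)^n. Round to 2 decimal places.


Dilution factor calculation:
Single dilution = V_total / V_sample = 40.8 / 6.43 ≈ 6.345257
Number of dilutions = 2
Total DF = (40.8 / 6.43)^2 (full precision, rounded at the end) = 40.26

40.26


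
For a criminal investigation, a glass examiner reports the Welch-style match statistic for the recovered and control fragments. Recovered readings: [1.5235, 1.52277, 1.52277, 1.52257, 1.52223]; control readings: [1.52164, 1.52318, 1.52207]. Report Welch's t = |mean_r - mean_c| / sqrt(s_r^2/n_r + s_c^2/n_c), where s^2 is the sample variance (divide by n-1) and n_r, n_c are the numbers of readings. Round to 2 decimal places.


Welch's t-criterion for glass RI comparison:
Recovered mean = sum / n_r = 7.61384 / 5 = 1.522768
Control mean = sum / n_c = 4.56689 / 3 = 1.5222967
Recovered sample variance s_r^2 = 2.1612e-07
Control sample variance s_c^2 = 6.31433e-07
Welch SE (unpooled) = sqrt(s_r^2/n_r + s_c^2/n_c) = sqrt(4.3224e-08 + 2.10478e-07) = sqrt(2.53702e-07) = 0.000503688
|mean_r - mean_c| = 0.000471333
t = 0.000471333 / 0.000503688 = 0.94

0.94


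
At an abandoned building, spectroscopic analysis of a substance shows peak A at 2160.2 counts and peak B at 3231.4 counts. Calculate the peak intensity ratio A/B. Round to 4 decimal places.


Spectral peak ratio:
Peak A = 2160.2 counts
Peak B = 3231.4 counts
Ratio = 2160.2 / 3231.4 = 0.6685

0.6685


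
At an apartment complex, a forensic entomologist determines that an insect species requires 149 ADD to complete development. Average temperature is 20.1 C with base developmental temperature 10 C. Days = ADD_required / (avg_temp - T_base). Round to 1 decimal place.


Insect development time:
Effective temperature = avg_temp - T_base = 20.1 - 10 = 10.1 C
Days = ADD / effective_temp = 149 / 10.1 = 14.8 days

14.8


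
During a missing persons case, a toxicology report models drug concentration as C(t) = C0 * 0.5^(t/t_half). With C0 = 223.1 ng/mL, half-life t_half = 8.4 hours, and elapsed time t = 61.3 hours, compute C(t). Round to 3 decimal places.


Drug concentration decay:
Number of half-lives = t / t_half = 61.3 / 8.4 = 7.297619
Decay factor = 0.5^7.297619 = 0.0063562
C(t) = 223.1 * 0.0063562 = 1.418 ng/mL

1.418


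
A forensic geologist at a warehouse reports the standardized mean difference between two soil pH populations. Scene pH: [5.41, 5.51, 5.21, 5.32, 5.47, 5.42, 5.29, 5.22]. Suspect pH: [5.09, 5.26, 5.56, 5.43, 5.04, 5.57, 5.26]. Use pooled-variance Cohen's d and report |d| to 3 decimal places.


Pooled-variance Cohen's d for soil pH comparison:
Scene mean = 42.85 / 8 = 5.35625
Suspect mean = 37.21 / 7 = 5.315714
Scene sample variance s_s^2 = 0.012741
Suspect sample variance s_c^2 = 0.045095
Pooled variance = ((n_s-1)*s_s^2 + (n_c-1)*s_c^2) / (n_s + n_c - 2) = 0.027674
Pooled SD = sqrt(0.027674) = 0.166355
Mean difference = 0.040536
|d| = |0.040536| / 0.166355 = 0.244

0.244


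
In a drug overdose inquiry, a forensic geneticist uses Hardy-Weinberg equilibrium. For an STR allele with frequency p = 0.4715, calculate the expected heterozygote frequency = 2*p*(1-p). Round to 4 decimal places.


Hardy-Weinberg heterozygote frequency:
q = 1 - p = 1 - 0.4715 = 0.5285
2pq = 2 * 0.4715 * 0.5285 = 0.4984

0.4984


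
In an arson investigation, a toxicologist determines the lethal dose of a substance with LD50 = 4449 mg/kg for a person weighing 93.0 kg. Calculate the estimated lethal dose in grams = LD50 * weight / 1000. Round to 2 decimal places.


Lethal dose calculation:
Lethal dose = LD50 * body_weight / 1000
= 4449 * 93.0 / 1000
= 413757 / 1000
= 413.76 g

413.76


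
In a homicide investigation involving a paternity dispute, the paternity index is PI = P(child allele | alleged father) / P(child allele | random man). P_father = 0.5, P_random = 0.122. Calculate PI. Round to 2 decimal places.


Paternity Index calculation:
PI = P(allele|father) / P(allele|random)
PI = 0.5 / 0.122
PI = 4.10

4.10


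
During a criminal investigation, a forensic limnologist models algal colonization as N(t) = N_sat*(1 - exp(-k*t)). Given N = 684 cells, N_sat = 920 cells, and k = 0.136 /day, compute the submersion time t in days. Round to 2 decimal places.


PMSI from diatom colonization curve:
N / N_sat = 684 / 920 = 0.743478
1 - N/N_sat = 0.256522
ln(1 - N/N_sat) = -1.360541
t = -ln(1 - N/N_sat) / k = -(-1.360541) / 0.136 = 10.00 days

10.00


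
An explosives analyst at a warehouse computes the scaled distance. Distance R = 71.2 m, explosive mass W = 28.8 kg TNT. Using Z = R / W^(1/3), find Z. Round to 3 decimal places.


Scaled distance calculation:
W^(1/3) = 28.8^(1/3) = 3.065238
Z = R / W^(1/3) = 71.2 / 3.065238
Z = 23.228 m/kg^(1/3)

23.228


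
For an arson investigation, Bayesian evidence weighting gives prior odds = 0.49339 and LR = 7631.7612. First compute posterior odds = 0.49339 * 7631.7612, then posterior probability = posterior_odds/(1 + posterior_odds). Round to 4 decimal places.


Bayesian evidence evaluation:
Posterior odds = prior_odds * LR = 0.49339 * 7631.7612 = 3765.435
Posterior probability = posterior_odds / (1 + posterior_odds)
= 3765.435 / (1 + 3765.435)
= 3765.435 / 3766.435
= 0.9997

0.9997


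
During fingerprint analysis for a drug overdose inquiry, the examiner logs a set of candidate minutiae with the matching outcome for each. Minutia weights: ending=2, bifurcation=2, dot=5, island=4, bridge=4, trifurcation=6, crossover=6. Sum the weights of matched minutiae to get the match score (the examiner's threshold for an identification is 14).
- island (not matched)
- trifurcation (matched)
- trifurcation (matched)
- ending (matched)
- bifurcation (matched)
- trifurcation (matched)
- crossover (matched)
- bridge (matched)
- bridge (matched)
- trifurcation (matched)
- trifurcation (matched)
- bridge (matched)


Weighted minutiae match score:
  island: not matched, +0
  trifurcation: matched, +6 (running total 6)
  trifurcation: matched, +6 (running total 12)
  ending: matched, +2 (running total 14)
  bifurcation: matched, +2 (running total 16)
  trifurcation: matched, +6 (running total 22)
  crossover: matched, +6 (running total 28)
  bridge: matched, +4 (running total 32)
  bridge: matched, +4 (running total 36)
  trifurcation: matched, +6 (running total 42)
  trifurcation: matched, +6 (running total 48)
  bridge: matched, +4 (running total 52)
Total score = 52
Threshold = 14; verdict = identification

52


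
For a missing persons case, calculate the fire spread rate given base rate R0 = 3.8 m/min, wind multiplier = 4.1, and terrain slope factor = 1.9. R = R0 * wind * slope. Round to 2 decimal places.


Fire spread rate calculation:
R = R0 * wind_factor * slope_factor
= 3.8 * 4.1 * 1.9
= 15.58 * 1.9
= 29.60 m/min

29.60


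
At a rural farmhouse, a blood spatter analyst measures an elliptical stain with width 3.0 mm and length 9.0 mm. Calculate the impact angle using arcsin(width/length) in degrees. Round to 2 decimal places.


Blood spatter impact angle calculation:
width / length = 3.0 / 9.0 = 0.333333
angle = arcsin(0.333333)
angle = 19.47 degrees

19.47


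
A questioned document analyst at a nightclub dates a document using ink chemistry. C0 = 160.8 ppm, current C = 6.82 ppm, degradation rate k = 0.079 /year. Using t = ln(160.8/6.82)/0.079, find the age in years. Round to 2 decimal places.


Document age estimation:
C0/C = 160.8 / 6.82 = 23.577713
ln(C0/C) = 3.160302
t = 3.160302 / 0.079 = 40.00 years

40.00


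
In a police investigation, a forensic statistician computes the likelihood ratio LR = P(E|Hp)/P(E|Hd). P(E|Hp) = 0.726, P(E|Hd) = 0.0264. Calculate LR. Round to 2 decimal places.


Likelihood ratio calculation:
LR = P(E|Hp) / P(E|Hd)
LR = 0.726 / 0.0264
LR = 27.50

27.50


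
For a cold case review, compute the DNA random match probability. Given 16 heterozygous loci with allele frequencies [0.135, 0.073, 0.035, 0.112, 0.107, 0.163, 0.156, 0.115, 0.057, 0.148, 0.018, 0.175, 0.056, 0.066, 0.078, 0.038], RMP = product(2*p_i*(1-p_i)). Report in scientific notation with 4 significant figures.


Computing RMP for 16 loci:
Locus 1: 2 * 0.135 * 0.865 = 0.23355
Locus 2: 2 * 0.073 * 0.927 = 0.135342
Locus 3: 2 * 0.035 * 0.965 = 0.06755
Locus 4: 2 * 0.112 * 0.888 = 0.198912
Locus 5: 2 * 0.107 * 0.893 = 0.191102
Locus 6: 2 * 0.163 * 0.837 = 0.272862
Locus 7: 2 * 0.156 * 0.844 = 0.263328
Locus 8: 2 * 0.115 * 0.885 = 0.20355
Locus 9: 2 * 0.057 * 0.943 = 0.107502
Locus 10: 2 * 0.148 * 0.852 = 0.252192
Locus 11: 2 * 0.018 * 0.982 = 0.035352
Locus 12: 2 * 0.175 * 0.825 = 0.28875
Locus 13: 2 * 0.056 * 0.944 = 0.105728
Locus 14: 2 * 0.066 * 0.934 = 0.123288
Locus 15: 2 * 0.078 * 0.922 = 0.143832
Locus 16: 2 * 0.038 * 0.962 = 0.073112
RMP = 4.503e-14

4.503e-14


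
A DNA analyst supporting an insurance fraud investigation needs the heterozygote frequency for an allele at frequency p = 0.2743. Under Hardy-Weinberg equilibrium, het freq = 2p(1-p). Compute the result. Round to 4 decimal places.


Hardy-Weinberg heterozygote frequency:
q = 1 - p = 1 - 0.2743 = 0.7257
2pq = 2 * 0.2743 * 0.7257 = 0.3981

0.3981


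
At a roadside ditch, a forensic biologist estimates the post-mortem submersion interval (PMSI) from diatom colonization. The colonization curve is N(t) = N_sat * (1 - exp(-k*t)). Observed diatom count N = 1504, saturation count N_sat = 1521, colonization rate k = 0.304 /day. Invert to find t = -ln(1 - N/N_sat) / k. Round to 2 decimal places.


PMSI from diatom colonization curve:
N / N_sat = 1504 / 1521 = 0.988823
1 - N/N_sat = 0.011177
ln(1 - N/N_sat) = -4.493897
t = -ln(1 - N/N_sat) / k = -(-4.493897) / 0.304 = 14.78 days

14.78


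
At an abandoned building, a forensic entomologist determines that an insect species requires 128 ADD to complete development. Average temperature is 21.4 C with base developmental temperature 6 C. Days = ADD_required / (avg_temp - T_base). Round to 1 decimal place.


Insect development time:
Effective temperature = avg_temp - T_base = 21.4 - 6 = 15.4 C
Days = ADD / effective_temp = 128 / 15.4 = 8.3 days

8.3


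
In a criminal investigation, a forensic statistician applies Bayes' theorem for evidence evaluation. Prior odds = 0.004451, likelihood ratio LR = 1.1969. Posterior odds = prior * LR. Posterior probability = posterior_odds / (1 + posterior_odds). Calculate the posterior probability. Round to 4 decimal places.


Bayesian evidence evaluation:
Posterior odds = prior_odds * LR = 0.004451 * 1.1969 = 0.005327402
Posterior probability = posterior_odds / (1 + posterior_odds)
= 0.005327402 / (1 + 0.005327402)
= 0.005327402 / 1.005327402
= 0.0053

0.0053


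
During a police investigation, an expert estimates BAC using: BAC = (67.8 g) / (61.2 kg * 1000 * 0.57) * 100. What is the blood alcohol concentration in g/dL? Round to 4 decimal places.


Applying the Widmark formula:
BAC = (dose_g / (body_wt * 1000 * r)) * 100
Denominator = 61.2 * 1000 * 0.57 = 34884
BAC = (67.8 / 34884) * 100
BAC = 0.1944 g/dL

0.1944


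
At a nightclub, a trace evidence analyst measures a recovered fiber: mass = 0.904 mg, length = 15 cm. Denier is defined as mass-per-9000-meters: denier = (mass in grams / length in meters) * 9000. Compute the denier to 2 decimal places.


Denier calculation:
Mass in grams = 0.904 mg / 1000 = 0.000904 g
Length in meters = 15 cm / 100 = 0.15 m
Linear density = mass / length = 0.000904 / 0.15 = 0.00602667 g/m
Denier = (g/m) * 9000 = 0.00602667 * 9000 = 54.24

54.24


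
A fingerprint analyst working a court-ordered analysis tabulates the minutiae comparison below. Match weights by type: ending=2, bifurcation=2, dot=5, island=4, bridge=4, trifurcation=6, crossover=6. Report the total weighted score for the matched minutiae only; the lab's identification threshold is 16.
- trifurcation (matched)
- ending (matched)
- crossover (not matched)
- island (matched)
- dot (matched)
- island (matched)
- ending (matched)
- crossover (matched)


Weighted minutiae match score:
  trifurcation: matched, +6 (running total 6)
  ending: matched, +2 (running total 8)
  crossover: not matched, +0
  island: matched, +4 (running total 12)
  dot: matched, +5 (running total 17)
  island: matched, +4 (running total 21)
  ending: matched, +2 (running total 23)
  crossover: matched, +6 (running total 29)
Total score = 29
Threshold = 16; verdict = identification

29


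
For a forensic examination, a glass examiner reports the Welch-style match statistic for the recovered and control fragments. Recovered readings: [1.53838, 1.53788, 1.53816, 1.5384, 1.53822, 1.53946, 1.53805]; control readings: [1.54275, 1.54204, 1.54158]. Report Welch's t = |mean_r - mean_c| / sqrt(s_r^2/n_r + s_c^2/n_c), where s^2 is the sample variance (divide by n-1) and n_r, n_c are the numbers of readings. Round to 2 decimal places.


Welch's t-criterion for glass RI comparison:
Recovered mean = sum / n_r = 10.76855 / 7 = 1.5383643
Control mean = sum / n_c = 4.62637 / 3 = 1.5421233
Recovered sample variance s_r^2 = 2.66329e-07
Control sample variance s_c^2 = 3.47433e-07
Welch SE (unpooled) = sqrt(s_r^2/n_r + s_c^2/n_c) = sqrt(3.80469e-08 + 1.15811e-07) = sqrt(1.53858e-07) = 0.000392247
|mean_r - mean_c| = 0.00375905
t = 0.00375905 / 0.000392247 = 9.58

9.58


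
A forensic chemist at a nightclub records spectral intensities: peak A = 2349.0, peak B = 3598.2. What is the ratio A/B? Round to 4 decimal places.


Spectral peak ratio:
Peak A = 2349.0 counts
Peak B = 3598.2 counts
Ratio = 2349.0 / 3598.2 = 0.6528

0.6528


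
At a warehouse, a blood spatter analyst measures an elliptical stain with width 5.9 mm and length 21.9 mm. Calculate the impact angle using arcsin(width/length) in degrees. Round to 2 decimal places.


Blood spatter impact angle calculation:
width / length = 5.9 / 21.9 = 0.269406
angle = arcsin(0.269406)
angle = 15.63 degrees

15.63


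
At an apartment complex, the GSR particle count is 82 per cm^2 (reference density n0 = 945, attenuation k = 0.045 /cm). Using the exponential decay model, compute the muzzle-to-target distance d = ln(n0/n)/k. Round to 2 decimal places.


GSR distance calculation:
n0/n = 945 / 82 = 11.52439
ln(n0/n) = 2.444466
d = 2.444466 / 0.045 = 54.32 cm

54.32


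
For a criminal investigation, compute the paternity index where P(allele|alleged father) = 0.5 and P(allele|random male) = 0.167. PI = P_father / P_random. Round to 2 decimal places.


Paternity Index calculation:
PI = P(allele|father) / P(allele|random)
PI = 0.5 / 0.167
PI = 2.99

2.99


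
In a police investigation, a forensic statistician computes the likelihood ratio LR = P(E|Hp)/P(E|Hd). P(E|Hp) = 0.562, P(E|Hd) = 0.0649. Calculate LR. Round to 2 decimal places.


Likelihood ratio calculation:
LR = P(E|Hp) / P(E|Hd)
LR = 0.562 / 0.0649
LR = 8.66

8.66


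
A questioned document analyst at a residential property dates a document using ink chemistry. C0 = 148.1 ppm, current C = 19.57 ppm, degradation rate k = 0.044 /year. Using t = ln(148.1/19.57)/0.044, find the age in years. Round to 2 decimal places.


Document age estimation:
C0/C = 148.1 / 19.57 = 7.567706
ln(C0/C) = 2.02389
t = 2.02389 / 0.044 = 46.00 years

46.00


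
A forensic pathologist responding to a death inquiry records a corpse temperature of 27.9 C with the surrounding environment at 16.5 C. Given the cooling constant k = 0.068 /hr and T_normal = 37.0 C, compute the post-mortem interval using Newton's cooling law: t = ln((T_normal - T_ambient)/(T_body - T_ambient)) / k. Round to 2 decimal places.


Using Newton's law of cooling:
t = ln((T_normal - T_ambient) / (T_body - T_ambient)) / k
T_normal - T_ambient = 20.5
T_body - T_ambient = 11.4
Ratio = 1.798246
ln(ratio) = 0.586812
t = 0.586812 / 0.068 = 8.63 hours

8.63


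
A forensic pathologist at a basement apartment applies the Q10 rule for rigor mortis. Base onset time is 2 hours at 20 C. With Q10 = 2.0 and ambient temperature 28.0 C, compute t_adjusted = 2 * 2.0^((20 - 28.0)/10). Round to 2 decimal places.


Rigor mortis time adjustment:
Exponent = (T_ref - T_actual) / 10 = (20 - 28.0) / 10 = -0.8
Q10 factor = 2.0^-0.8 = 0.57435
t_adjusted = 2 * 0.57435 = 1.15 hours

1.15


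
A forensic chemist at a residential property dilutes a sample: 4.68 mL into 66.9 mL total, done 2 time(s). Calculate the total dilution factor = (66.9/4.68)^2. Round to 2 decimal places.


Dilution factor calculation:
Single dilution = V_total / V_sample = 66.9 / 4.68 ≈ 14.294872
Number of dilutions = 2
Total DF = (66.9 / 4.68)^2 (full precision, rounded at the end) = 204.34

204.34


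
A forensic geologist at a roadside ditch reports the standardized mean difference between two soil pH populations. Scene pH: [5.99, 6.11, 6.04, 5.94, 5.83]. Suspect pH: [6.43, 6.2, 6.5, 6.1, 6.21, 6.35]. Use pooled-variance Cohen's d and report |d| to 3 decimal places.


Pooled-variance Cohen's d for soil pH comparison:
Scene mean = 29.91 / 5 = 5.982
Suspect mean = 37.79 / 6 = 6.298333
Scene sample variance s_s^2 = 0.01117
Suspect sample variance s_c^2 = 0.023497
Pooled variance = ((n_s-1)*s_s^2 + (n_c-1)*s_c^2) / (n_s + n_c - 2) = 0.018018
Pooled SD = sqrt(0.018018) = 0.134231
Mean difference = -0.316333
|d| = |-0.316333| / 0.134231 = 2.357

2.357


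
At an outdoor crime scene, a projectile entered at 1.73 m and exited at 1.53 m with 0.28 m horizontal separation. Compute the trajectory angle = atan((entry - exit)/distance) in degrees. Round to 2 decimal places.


Bullet trajectory angle:
Height difference = 1.73 - 1.53 = 0.2 m
angle = atan(0.2 / 0.28)
angle = atan(0.714286)
angle = 35.54 degrees

35.54


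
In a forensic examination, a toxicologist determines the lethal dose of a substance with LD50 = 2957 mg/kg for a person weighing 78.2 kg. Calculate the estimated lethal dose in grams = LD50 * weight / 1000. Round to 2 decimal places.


Lethal dose calculation:
Lethal dose = LD50 * body_weight / 1000
= 2957 * 78.2 / 1000
= 231237.4 / 1000
= 231.24 g

231.24


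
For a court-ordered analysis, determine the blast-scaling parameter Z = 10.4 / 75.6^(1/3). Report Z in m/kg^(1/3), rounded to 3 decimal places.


Scaled distance calculation:
W^(1/3) = 75.6^(1/3) = 4.228379
Z = R / W^(1/3) = 10.4 / 4.228379
Z = 2.460 m/kg^(1/3)

2.460


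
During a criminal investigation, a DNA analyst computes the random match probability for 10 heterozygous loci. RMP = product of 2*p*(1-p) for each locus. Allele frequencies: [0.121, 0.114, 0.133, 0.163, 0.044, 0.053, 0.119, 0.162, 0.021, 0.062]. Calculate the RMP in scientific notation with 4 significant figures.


Computing RMP for 10 loci:
Locus 1: 2 * 0.121 * 0.879 = 0.212718
Locus 2: 2 * 0.114 * 0.886 = 0.202008
Locus 3: 2 * 0.133 * 0.867 = 0.230622
Locus 4: 2 * 0.163 * 0.837 = 0.272862
Locus 5: 2 * 0.044 * 0.956 = 0.084128
Locus 6: 2 * 0.053 * 0.947 = 0.100382
Locus 7: 2 * 0.119 * 0.881 = 0.209678
Locus 8: 2 * 0.162 * 0.838 = 0.271512
Locus 9: 2 * 0.021 * 0.979 = 0.041118
Locus 10: 2 * 0.062 * 0.938 = 0.116312
RMP = 6.217e-09

6.217e-09
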